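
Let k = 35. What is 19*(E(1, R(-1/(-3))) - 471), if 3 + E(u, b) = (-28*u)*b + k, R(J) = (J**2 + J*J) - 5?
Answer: -52193/9 ≈ -5799.2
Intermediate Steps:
R(J) = -5 + 2*J**2 (R(J) = (J**2 + J**2) - 5 = 2*J**2 - 5 = -5 + 2*J**2)
E(u, b) = 32 - 28*b*u (E(u, b) = -3 + ((-28*u)*b + 35) = -3 + (-28*b*u + 35) = -3 + (35 - 28*b*u) = 32 - 28*b*u)
19*(E(1, R(-1/(-3))) - 471) = 19*((32 - 28*(-5 + 2*(-1/(-3))**2)*1) - 471) = 19*((32 - 28*(-5 + 2*(-1*(-1/3))**2)*1) - 471) = 19*((32 - 28*(-5 + 2*(1/3)**2)*1) - 471) = 19*((32 - 28*(-5 + 2*(1/9))*1) - 471) = 19*((32 - 28*(-5 + 2/9)*1) - 471) = 19*((32 - 28*(-43/9)*1) - 471) = 19*((32 + 1204/9) - 471) = 19*(1492/9 - 471) = 19*(-2747/9) = -52193/9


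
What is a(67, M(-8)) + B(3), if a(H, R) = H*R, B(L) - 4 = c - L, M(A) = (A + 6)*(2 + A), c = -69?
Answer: 736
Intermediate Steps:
M(A) = (2 + A)*(6 + A) (M(A) = (6 + A)*(2 + A) = (2 + A)*(6 + A))
B(L) = -65 - L (B(L) = 4 + (-69 - L) = -65 - L)
a(67, M(-8)) + B(3) = 67*(12 + (-8)² + 8*(-8)) + (-65 - 1*3) = 67*(12 + 64 - 64) + (-65 - 3) = 67*12 - 68 = 804 - 68 = 736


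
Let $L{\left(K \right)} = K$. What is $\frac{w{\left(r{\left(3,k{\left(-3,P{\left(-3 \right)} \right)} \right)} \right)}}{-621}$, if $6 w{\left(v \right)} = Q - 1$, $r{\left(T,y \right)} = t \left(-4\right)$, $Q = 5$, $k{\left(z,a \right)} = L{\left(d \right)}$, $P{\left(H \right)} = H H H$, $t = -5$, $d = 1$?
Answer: $- \frac{2}{1863} \approx -0.0010735$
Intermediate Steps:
$P{\left(H \right)} = H^{3}$ ($P{\left(H \right)} = H^{2} H = H^{3}$)
$k{\left(z,a \right)} = 1$
$r{\left(T,y \right)} = 20$ ($r{\left(T,y \right)} = \left(-5\right) \left(-4\right) = 20$)
$w{\left(v \right)} = \frac{2}{3}$ ($w{\left(v \right)} = \frac{5 - 1}{6} = \frac{1}{6} \cdot 4 = \frac{2}{3}$)
$\frac{w{\left(r{\left(3,k{\left(-3,P{\left(-3 \right)} \right)} \right)} \right)}}{-621} = \frac{2}{3 \left(-621\right)} = \frac{2}{3} \left(- \frac{1}{621}\right) = - \frac{2}{1863}$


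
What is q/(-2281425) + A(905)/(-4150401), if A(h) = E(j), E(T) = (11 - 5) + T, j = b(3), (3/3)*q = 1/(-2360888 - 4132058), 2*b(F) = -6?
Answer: -14813167944583/20493530930769349350 ≈ -7.2282e-7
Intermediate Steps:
b(F) = -3 (b(F) = (½)*(-6) = -3)
q = -1/6492946 (q = 1/(-2360888 - 4132058) = 1/(-6492946) = -1/6492946 ≈ -1.5401e-7)
j = -3
E(T) = 6 + T
A(h) = 3 (A(h) = 6 - 3 = 3)
q/(-2281425) + A(905)/(-4150401) = -1/6492946/(-2281425) + 3/(-4150401) = -1/6492946*(-1/2281425) + 3*(-1/4150401) = 1/14813169328050 - 1/1383467 = -14813167944583/20493530930769349350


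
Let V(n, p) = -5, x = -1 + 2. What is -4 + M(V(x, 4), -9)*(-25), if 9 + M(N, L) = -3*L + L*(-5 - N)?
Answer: -454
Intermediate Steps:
x = 1
M(N, L) = -9 - 3*L + L*(-5 - N) (M(N, L) = -9 + (-3*L + L*(-5 - N)) = -9 - 3*L + L*(-5 - N))
-4 + M(V(x, 4), -9)*(-25) = -4 + (-9 - 8*(-9) - 1*(-9)*(-5))*(-25) = -4 + (-9 + 72 - 45)*(-25) = -4 + 18*(-25) = -4 - 450 = -454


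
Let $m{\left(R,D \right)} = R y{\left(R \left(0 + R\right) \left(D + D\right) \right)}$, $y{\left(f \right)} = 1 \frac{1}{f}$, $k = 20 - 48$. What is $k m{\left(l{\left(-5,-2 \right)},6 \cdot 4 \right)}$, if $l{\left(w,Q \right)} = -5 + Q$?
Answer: $\frac{1}{12} \approx 0.083333$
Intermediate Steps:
$k = -28$ ($k = 20 - 48 = -28$)
$y{\left(f \right)} = \frac{1}{f}$
$m{\left(R,D \right)} = \frac{1}{2 D R}$ ($m{\left(R,D \right)} = \frac{R}{R \left(0 + R\right) \left(D + D\right)} = \frac{R}{R R 2 D} = \frac{R}{R 2 D R} = \frac{R}{2 D R^{2}} = R \frac{1}{2 D R^{2}} = \frac{1}{2 D R}$)
$k m{\left(l{\left(-5,-2 \right)},6 \cdot 4 \right)} = - 28 \frac{1}{2 \cdot 6 \cdot 4 \left(-5 - 2\right)} = - 28 \frac{1}{2 \cdot 24 \left(-7\right)} = - 28 \cdot \frac{1}{2} \cdot \frac{1}{24} \left(- \frac{1}{7}\right) = \left(-28\right) \left(- \frac{1}{336}\right) = \frac{1}{12}$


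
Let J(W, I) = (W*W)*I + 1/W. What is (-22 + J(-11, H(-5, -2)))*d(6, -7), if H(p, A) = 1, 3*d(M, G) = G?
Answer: -7616/33 ≈ -230.79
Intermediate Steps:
d(M, G) = G/3
J(W, I) = 1/W + I*W² (J(W, I) = W²*I + 1/W = I*W² + 1/W = 1/W + I*W²)
(-22 + J(-11, H(-5, -2)))*d(6, -7) = (-22 + (1 + 1*(-11)³)/(-11))*((⅓)*(-7)) = (-22 - (1 + 1*(-1331))/11)*(-7/3) = (-22 - (1 - 1331)/11)*(-7/3) = (-22 - 1/11*(-1330))*(-7/3) = (-22 + 1330/11)*(-7/3) = (1088/11)*(-7/3) = -7616/33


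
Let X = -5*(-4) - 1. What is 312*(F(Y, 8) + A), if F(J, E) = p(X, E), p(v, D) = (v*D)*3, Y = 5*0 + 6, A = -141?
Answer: 98280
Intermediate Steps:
X = 19 (X = 20 - 1 = 19)
Y = 6 (Y = 0 + 6 = 6)
p(v, D) = 3*D*v (p(v, D) = (D*v)*3 = 3*D*v)
F(J, E) = 57*E (F(J, E) = 3*E*19 = 57*E)
312*(F(Y, 8) + A) = 312*(57*8 - 141) = 312*(456 - 141) = 312*315 = 98280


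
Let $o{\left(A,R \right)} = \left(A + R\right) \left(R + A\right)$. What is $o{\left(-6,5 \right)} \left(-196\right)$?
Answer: $-196$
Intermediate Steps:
$o{\left(A,R \right)} = \left(A + R\right)^{2}$ ($o{\left(A,R \right)} = \left(A + R\right) \left(A + R\right) = \left(A + R\right)^{2}$)
$o{\left(-6,5 \right)} \left(-196\right) = \left(-6 + 5\right)^{2} \left(-196\right) = \left(-1\right)^{2} \left(-196\right) = 1 \left(-196\right) = -196$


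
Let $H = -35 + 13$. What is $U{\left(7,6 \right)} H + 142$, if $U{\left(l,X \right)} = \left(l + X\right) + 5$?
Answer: $-254$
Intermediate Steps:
$H = -22$
$U{\left(l,X \right)} = 5 + X + l$ ($U{\left(l,X \right)} = \left(X + l\right) + 5 = 5 + X + l$)
$U{\left(7,6 \right)} H + 142 = \left(5 + 6 + 7\right) \left(-22\right) + 142 = 18 \left(-22\right) + 142 = -396 + 142 = -254$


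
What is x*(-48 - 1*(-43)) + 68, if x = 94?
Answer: -402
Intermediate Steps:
x*(-48 - 1*(-43)) + 68 = 94*(-48 - 1*(-43)) + 68 = 94*(-48 + 43) + 68 = 94*(-5) + 68 = -470 + 68 = -402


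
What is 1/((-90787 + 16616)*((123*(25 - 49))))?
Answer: 1/218952792 ≈ 4.5672e-9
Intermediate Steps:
1/((-90787 + 16616)*((123*(25 - 49)))) = 1/((-74171)*((123*(-24)))) = -1/74171/(-2952) = -1/74171*(-1/2952) = 1/218952792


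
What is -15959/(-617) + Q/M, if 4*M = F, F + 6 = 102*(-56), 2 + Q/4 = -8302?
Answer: 28871775/588001 ≈ 49.102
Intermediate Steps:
Q = -33216 (Q = -8 + 4*(-8302) = -8 - 33208 = -33216)
F = -5718 (F = -6 + 102*(-56) = -6 - 5712 = -5718)
M = -2859/2 (M = (¼)*(-5718) = -2859/2 ≈ -1429.5)
-15959/(-617) + Q/M = -15959/(-617) - 33216/(-2859/2) = -15959*(-1/617) - 33216*(-2/2859) = 15959/617 + 22144/953 = 28871775/588001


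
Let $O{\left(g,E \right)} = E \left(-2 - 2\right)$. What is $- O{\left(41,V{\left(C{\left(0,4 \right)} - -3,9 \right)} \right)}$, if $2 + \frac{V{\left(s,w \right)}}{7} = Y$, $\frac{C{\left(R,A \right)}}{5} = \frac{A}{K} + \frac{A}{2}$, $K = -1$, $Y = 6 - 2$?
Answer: $56$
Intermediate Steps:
$Y = 4$
$C{\left(R,A \right)} = - \frac{5 A}{2}$ ($C{\left(R,A \right)} = 5 \left(\frac{A}{-1} + \frac{A}{2}\right) = 5 \left(A \left(-1\right) + A \frac{1}{2}\right) = 5 \left(- A + \frac{A}{2}\right) = 5 \left(- \frac{A}{2}\right) = - \frac{5 A}{2}$)
$V{\left(s,w \right)} = 14$ ($V{\left(s,w \right)} = -14 + 7 \cdot 4 = -14 + 28 = 14$)
$O{\left(g,E \right)} = - 4 E$ ($O{\left(g,E \right)} = E \left(-4\right) = - 4 E$)
$- O{\left(41,V{\left(C{\left(0,4 \right)} - -3,9 \right)} \right)} = - \left(-4\right) 14 = \left(-1\right) \left(-56\right) = 56$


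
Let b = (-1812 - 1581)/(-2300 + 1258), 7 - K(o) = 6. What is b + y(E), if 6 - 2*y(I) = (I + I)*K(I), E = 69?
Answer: -65379/1042 ≈ -62.744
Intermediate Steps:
K(o) = 1 (K(o) = 7 - 1*6 = 7 - 6 = 1)
y(I) = 3 - I (y(I) = 3 - (I + I)/2 = 3 - 2*I/2 = 3 - I)
b = 3393/1042 (b = -3393/(-1042) = -3393*(-1/1042) = 3393/1042 ≈ 3.2562)
b + y(E) = 3393/1042 + (3 - 1*69) = 3393/1042 + (3 - 69) = 3393/1042 - 66 = -65379/1042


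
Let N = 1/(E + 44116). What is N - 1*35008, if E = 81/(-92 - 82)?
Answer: -89575004550/2558701 ≈ -35008.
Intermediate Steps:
E = -27/58 (E = 81/(-174) = -1/174*81 = -27/58 ≈ -0.46552)
N = 58/2558701 (N = 1/(-27/58 + 44116) = 1/(2558701/58) = 58/2558701 ≈ 2.2668e-5)
N - 1*35008 = 58/2558701 - 1*35008 = 58/2558701 - 35008 = -89575004550/2558701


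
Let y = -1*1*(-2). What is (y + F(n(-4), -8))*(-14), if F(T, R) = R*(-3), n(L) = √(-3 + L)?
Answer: -364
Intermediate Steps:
F(T, R) = -3*R
y = 2 (y = -1*(-2) = 2)
(y + F(n(-4), -8))*(-14) = (2 - 3*(-8))*(-14) = (2 + 24)*(-14) = 26*(-14) = -364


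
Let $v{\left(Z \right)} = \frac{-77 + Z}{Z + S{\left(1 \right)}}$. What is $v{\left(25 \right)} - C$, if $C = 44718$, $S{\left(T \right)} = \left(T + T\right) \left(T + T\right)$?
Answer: $- \frac{1296874}{29} \approx -44720.0$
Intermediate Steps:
$S{\left(T \right)} = 4 T^{2}$ ($S{\left(T \right)} = 2 T 2 T = 4 T^{2}$)
$v{\left(Z \right)} = \frac{-77 + Z}{4 + Z}$ ($v{\left(Z \right)} = \frac{-77 + Z}{Z + 4 \cdot 1^{2}} = \frac{-77 + Z}{Z + 4 \cdot 1} = \frac{-77 + Z}{Z + 4} = \frac{-77 + Z}{4 + Z}$)
$v{\left(25 \right)} - C = \frac{-77 + 25}{4 + 25} - 44718 = \frac{1}{29} \left(-52\right) - 44718 = - \frac{52}{29} - 44718 = - \frac{1296874}{29}$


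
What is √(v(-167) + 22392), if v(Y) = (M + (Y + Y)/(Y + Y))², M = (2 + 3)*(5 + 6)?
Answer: 2*√6382 ≈ 159.77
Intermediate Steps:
M = 55 (M = 5*11 = 55)
v(Y) = 3136 (v(Y) = (55 + (Y + Y)/(Y + Y))² = (55 + (2*Y)/((2*Y)))² = (55 + (2*Y)*(1/(2*Y)))² = (55 + 1)² = 56² = 3136)
√(v(-167) + 22392) = √(3136 + 22392) = √25528 = 2*√6382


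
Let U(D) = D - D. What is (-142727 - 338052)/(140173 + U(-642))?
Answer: -480779/140173 ≈ -3.4299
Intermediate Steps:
U(D) = 0
(-142727 - 338052)/(140173 + U(-642)) = (-142727 - 338052)/(140173 + 0) = -480779/140173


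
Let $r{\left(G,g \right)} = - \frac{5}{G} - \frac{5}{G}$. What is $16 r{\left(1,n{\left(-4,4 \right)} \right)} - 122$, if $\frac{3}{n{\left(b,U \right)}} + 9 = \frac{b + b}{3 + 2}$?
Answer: $-282$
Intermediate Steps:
$n{\left(b,U \right)} = \frac{3}{-9 + \frac{2 b}{5}}$ ($n{\left(b,U \right)} = \frac{3}{-9 + \frac{b + b}{3 + 2}} = \frac{3}{-9 + \frac{2 b}{5}}$)
$r{\left(G,g \right)} = - \frac{10}{G}$
$16 r{\left(1,n{\left(-4,4 \right)} \right)} - 122 = 16 \left(- \frac{10}{1}\right) - 122 = 16 \left(\left(-10\right) 1\right) - 122 = 16 \left(-10\right) - 122 = -160 - 122 = -282$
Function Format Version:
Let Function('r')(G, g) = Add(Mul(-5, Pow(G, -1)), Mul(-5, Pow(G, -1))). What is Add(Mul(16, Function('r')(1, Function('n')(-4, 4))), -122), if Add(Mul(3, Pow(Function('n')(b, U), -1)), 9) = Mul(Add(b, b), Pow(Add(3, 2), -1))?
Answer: -282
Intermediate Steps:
Function('n')(b, U) = Mul(3, Pow(Add(-9, Mul(Rational(2, 5), b)), -1)) (Function('n')(b, U) = Mul(3, Pow(Add(-9, Mul(Add(b, b), Pow(Add(3, 2), -1))), -1)) = Mul(3, Pow(Add(-9, Mul(Mul(2, b), Pow(5, -1))), -1)) = Mul(3, Pow(Add(-9, Mul(Mul(2, b), Rational(1, 5))), -1)) = Mul(3, Pow(Add(-9, Mul(Rational(2, 5), b)), -1)))
Function('r')(G, g) = Mul(-10, Pow(G, -1))
Add(Mul(16, Function('r')(1, Function('n')(-4, 4))), -122) = Add(Mul(16, Mul(-10, Pow(1, -1))), -122) = Add(Mul(16, Mul(-10, 1)), -122) = Add(Mul(16, -10), -122) = Add(-160, -122) = -282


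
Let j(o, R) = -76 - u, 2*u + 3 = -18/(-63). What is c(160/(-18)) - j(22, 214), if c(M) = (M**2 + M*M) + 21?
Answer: 287659/1134 ≈ 253.67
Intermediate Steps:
u = -19/14 (u = -3/2 + (-18/(-63))/2 = -3/2 + (-18*(-1/63))/2 = -3/2 + (1/2)*(2/7) = -3/2 + 1/7 = -19/14 ≈ -1.3571)
c(M) = 21 + 2*M**2 (c(M) = (M**2 + M**2) + 21 = 2*M**2 + 21 = 21 + 2*M**2)
j(o, R) = -1045/14 (j(o, R) = -76 - 1*(-19/14) = -76 + 19/14 = -1045/14)
c(160/(-18)) - j(22, 214) = (21 + 2*(160/(-18))**2) - 1*(-1045/14) = (21 + 2*(160*(-1/18))**2) + 1045/14 = (21 + 2*(-80/9)**2) + 1045/14 = (21 + 2*(6400/81)) + 1045/14 = (21 + 12800/81) + 1045/14 = 14501/81 + 1045/14 = 287659/1134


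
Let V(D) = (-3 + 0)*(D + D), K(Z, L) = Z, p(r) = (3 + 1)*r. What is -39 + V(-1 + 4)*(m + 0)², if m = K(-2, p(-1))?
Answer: -111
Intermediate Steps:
p(r) = 4*r
V(D) = -6*D
m = -2
-39 + V(-1 + 4)*(m + 0)² = -39 + (-6*(-1 + 4))*(-2 + 0)² = -39 - 6*3*(-2)² = -39 - 18*4 = -39 - 72 = -111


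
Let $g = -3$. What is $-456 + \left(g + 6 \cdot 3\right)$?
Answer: $-441$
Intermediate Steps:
$-456 + \left(g + 6 \cdot 3\right) = -456 + \left(-3 + 6 \cdot 3\right) = -456 + \left(-3 + 18\right) = -456 + 15 = -441$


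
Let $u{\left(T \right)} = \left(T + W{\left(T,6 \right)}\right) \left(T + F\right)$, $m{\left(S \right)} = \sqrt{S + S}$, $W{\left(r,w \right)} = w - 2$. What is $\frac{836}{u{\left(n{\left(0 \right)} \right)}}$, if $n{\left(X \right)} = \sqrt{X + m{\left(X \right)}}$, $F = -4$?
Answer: $- \frac{209}{4} \approx -52.25$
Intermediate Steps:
$W{\left(r,w \right)} = -2 + w$ ($W{\left(r,w \right)} = w - 2 = -2 + w$)
$m{\left(S \right)} = \sqrt{2} \sqrt{S}$ ($m{\left(S \right)} = \sqrt{2 S} = \sqrt{2} \sqrt{S}$)
$n{\left(X \right)} = \sqrt{X + \sqrt{2} \sqrt{X}}$
$u{\left(T \right)} = \left(-4 + T\right) \left(4 + T\right)$ ($u{\left(T \right)} = \left(T + \left(-2 + 6\right)\right) \left(T - 4\right) = \left(T + 4\right) \left(-4 + T\right) = \left(4 + T\right) \left(-4 + T\right) = \left(-4 + T\right) \left(4 + T\right)$)
$\frac{836}{u{\left(n{\left(0 \right)} \right)}} = \frac{836}{-16 + \left(\sqrt{0 + \sqrt{2} \sqrt{0}}\right)^{2}} = \frac{836}{-16 + \left(\sqrt{0 + \sqrt{2} \cdot 0}\right)^{2}} = \frac{836}{-16 + \left(\sqrt{0 + 0}\right)^{2}} = \frac{836}{-16 + \left(\sqrt{0}\right)^{2}} = \frac{836}{-16 + 0^{2}} = \frac{836}{-16 + 0} = \frac{836}{-16} = 836 \left(- \frac{1}{16}\right) = - \frac{209}{4}$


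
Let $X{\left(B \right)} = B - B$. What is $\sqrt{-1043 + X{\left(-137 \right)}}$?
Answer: $i \sqrt{1043} \approx 32.296 i$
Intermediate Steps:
$X{\left(B \right)} = 0$
$\sqrt{-1043 + X{\left(-137 \right)}} = \sqrt{-1043 + 0} = \sqrt{-1043} = i \sqrt{1043}$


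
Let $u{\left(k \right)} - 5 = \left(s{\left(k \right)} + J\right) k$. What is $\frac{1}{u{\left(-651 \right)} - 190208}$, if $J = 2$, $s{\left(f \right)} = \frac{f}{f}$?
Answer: $- \frac{1}{192156} \approx -5.2041 \cdot 10^{-6}$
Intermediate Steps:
$s{\left(f \right)} = 1$
$u{\left(k \right)} = 5 + 3 k$ ($u{\left(k \right)} = 5 + \left(1 + 2\right) k = 5 + 3 k$)
$\frac{1}{u{\left(-651 \right)} - 190208} = \frac{1}{\left(5 + 3 \left(-651\right)\right) - 190208} = \frac{1}{\left(5 - 1953\right) - 190208} = \frac{1}{-1948 - 190208} = \frac{1}{-192156} = - \frac{1}{192156}$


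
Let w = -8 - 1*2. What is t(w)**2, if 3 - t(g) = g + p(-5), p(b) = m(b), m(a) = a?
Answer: 324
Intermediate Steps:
w = -10 (w = -8 - 2 = -10)
p(b) = b
t(g) = 8 - g (t(g) = 3 - (g - 5) = 3 - (-5 + g) = 3 + (5 - g) = 8 - g)
t(w)**2 = (8 - 1*(-10))**2 = (8 + 10)**2 = 18**2 = 324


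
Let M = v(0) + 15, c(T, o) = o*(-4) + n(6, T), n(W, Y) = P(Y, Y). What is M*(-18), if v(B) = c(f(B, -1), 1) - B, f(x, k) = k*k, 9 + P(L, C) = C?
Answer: -54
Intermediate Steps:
P(L, C) = -9 + C
f(x, k) = k²
n(W, Y) = -9 + Y
c(T, o) = -9 + T - 4*o (c(T, o) = o*(-4) + (-9 + T) = -4*o + (-9 + T) = -9 + T - 4*o)
v(B) = -12 - B (v(B) = (-9 + (-1)² - 4*1) - B = (-9 + 1 - 4) - B = -12 - B)
M = 3 (M = (-12 - 1*0) + 15 = (-12 + 0) + 15 = -12 + 15 = 3)
M*(-18) = 3*(-18) = -54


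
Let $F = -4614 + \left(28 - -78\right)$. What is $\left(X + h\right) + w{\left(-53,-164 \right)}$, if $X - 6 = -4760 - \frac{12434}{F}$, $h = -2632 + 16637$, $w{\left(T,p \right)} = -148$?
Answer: $\frac{20524379}{2254} \approx 9105.8$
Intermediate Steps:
$h = 14005$
$F = -4508$ ($F = -4614 + \left(28 + 78\right) = -4614 + 106 = -4508$)
$X = - \frac{10709299}{2254}$ ($X = 6 - \left(4760 + \frac{12434}{-4508}\right) = 6 - \left(4760 + 12434 \left(- \frac{1}{4508}\right)\right) = 6 - \frac{10722823}{2254} = - \frac{10709299}{2254} \approx -4751.2$)
$\left(X + h\right) + w{\left(-53,-164 \right)} = \left(- \frac{10709299}{2254} + 14005\right) - 148 = \frac{20857971}{2254} - 148 = \frac{20524379}{2254}$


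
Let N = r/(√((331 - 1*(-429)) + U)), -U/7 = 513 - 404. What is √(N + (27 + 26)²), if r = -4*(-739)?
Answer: √(25281 - 8868*I*√3)/3 ≈ 55.208 - 15.457*I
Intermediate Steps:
U = -763 (U = -7*(513 - 404) = -7*109 = -763)
r = 2956
N = -2956*I*√3/3 (N = 2956/(√((331 - 1*(-429)) - 763)) = 2956/(√((331 + 429) - 763)) = 2956/(√(760 - 763)) = 2956/(√(-3)) = 2956/((I*√3)) = 2956*(-I*√3/3) = -2956*I*√3/3 ≈ -1706.6*I)
√(N + (27 + 26)²) = √(-2956*I*√3/3 + (27 + 26)²) = √(-2956*I*√3/3 + 53²) = √(-2956*I*√3/3 + 2809) = √(2809 - 2956*I*√3/3)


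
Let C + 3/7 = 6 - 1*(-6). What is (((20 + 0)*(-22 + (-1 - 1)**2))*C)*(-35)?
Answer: 145800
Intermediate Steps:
C = 81/7 (C = -3/7 + (6 - 1*(-6)) = -3/7 + (6 + 6) = -3/7 + 12 = 81/7 ≈ 11.571)
(((20 + 0)*(-22 + (-1 - 1)**2))*C)*(-35) = (((20 + 0)*(-22 + (-1 - 1)**2))*(81/7))*(-35) = ((20*(-22 + (-2)**2))*(81/7))*(-35) = ((20*(-22 + 4))*(81/7))*(-35) = ((20*(-18))*(81/7))*(-35) = -360*81/7*(-35) = -29160/7*(-35) = 145800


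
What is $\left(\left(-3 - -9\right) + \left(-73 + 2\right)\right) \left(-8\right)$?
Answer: $520$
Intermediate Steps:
$\left(\left(-3 - -9\right) + \left(-73 + 2\right)\right) \left(-8\right) = \left(\left(-3 + 9\right) - 71\right) \left(-8\right) = \left(6 - 71\right) \left(-8\right) = \left(-65\right) \left(-8\right) = 520$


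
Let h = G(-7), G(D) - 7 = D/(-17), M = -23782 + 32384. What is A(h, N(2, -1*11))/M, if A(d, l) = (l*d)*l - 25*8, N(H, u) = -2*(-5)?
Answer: 200/3179 ≈ 0.062913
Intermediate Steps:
N(H, u) = 10
M = 8602
G(D) = 7 - D/17 (G(D) = 7 + D/(-17) = 7 + D*(-1/17) = 7 - D/17)
h = 126/17 (h = 7 - 1/17*(-7) = 7 + 7/17 = 126/17 ≈ 7.4118)
A(d, l) = -200 + d*l**2 (A(d, l) = (d*l)*l - 200 = d*l**2 - 200 = -200 + d*l**2)
A(h, N(2, -1*11))/M = (-200 + (126/17)*10**2)/8602 = (-200 + (126/17)*100)*(1/8602) = (-200 + 12600/17)*(1/8602) = (9200/17)*(1/8602) = 200/3179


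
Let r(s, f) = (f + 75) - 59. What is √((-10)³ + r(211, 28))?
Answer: 2*I*√239 ≈ 30.919*I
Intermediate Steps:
r(s, f) = 16 + f (r(s, f) = (75 + f) - 59 = 16 + f)
√((-10)³ + r(211, 28)) = √((-10)³ + (16 + 28)) = √(-1000 + 44) = √(-956) = 2*I*√239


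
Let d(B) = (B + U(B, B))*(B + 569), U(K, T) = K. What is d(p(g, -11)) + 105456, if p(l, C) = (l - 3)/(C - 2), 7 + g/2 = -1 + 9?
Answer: 17836860/169 ≈ 1.0554e+5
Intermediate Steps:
g = 2 (g = -14 + 2*(-1 + 9) = -14 + 2*8 = -14 + 16 = 2)
p(l, C) = (-3 + l)/(-2 + C)
d(B) = 2*B*(569 + B) (d(B) = (B + B)*(B + 569) = (2*B)*(569 + B) = 2*B*(569 + B))
d(p(g, -11)) + 105456 = 2*((-3 + 2)/(-2 - 11))*(569 + (-3 + 2)/(-2 - 11)) + 105456 = 2*(-1/(-13))*(569 - 1/(-13)) + 105456 = 2*(-1/13*(-1))*(569 - 1/13*(-1)) + 105456 = 2*(1/13)*(569 + 1/13) + 105456 = 2*(1/13)*(7398/13) + 105456 = 14796/169 + 105456 = 17836860/169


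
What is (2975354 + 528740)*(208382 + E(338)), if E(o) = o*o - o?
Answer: 1129327447072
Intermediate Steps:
E(o) = o² - o
(2975354 + 528740)*(208382 + E(338)) = (2975354 + 528740)*(208382 + 338*(-1 + 338)) = 3504094*(208382 + 338*337) = 3504094*(208382 + 113906) = 3504094*322288 = 1129327447072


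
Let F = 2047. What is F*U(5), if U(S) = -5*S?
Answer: -51175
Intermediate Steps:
F*U(5) = 2047*(-5*5) = 2047*(-25) = -51175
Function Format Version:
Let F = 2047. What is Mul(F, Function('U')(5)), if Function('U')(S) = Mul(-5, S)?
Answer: -51175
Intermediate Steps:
Mul(F, Function('U')(5)) = Mul(2047, Mul(-5, 5)) = Mul(2047, -25) = -51175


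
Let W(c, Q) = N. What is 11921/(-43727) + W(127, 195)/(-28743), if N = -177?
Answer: -111635208/418948387 ≈ -0.26647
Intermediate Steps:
W(c, Q) = -177
11921/(-43727) + W(127, 195)/(-28743) = 11921/(-43727) - 177/(-28743) = 11921*(-1/43727) - 177*(-1/28743) = -11921/43727 + 59/9581 = -111635208/418948387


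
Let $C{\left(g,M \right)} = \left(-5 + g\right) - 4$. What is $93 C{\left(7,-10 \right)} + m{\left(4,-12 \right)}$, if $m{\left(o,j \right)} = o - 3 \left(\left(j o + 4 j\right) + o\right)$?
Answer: $94$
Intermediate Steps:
$C{\left(g,M \right)} = -9 + g$
$m{\left(o,j \right)} = - 12 j - 2 o - 3 j o$ ($m{\left(o,j \right)} = o - 3 \left(\left(4 j + j o\right) + o\right) = o - 3 \left(o + 4 j + j o\right) = o - \left(3 o + 12 j + 3 j o\right) = - 12 j - 2 o - 3 j o$)
$93 C{\left(7,-10 \right)} + m{\left(4,-12 \right)} = 93 \left(-9 + 7\right) - \left(-136 - 144\right) = 93 \left(-2\right) + \left(144 - 8 + 144\right) = -186 + 280 = 94$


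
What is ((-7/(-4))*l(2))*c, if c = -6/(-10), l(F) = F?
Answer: 21/10 ≈ 2.1000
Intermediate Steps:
c = ⅗ (c = -6*(-⅒) = ⅗ ≈ 0.60000)
((-7/(-4))*l(2))*c = (-7/(-4)*2)*(⅗) = (-7*(-¼)*2)*(⅗) = ((7/4)*2)*(⅗) = (7/2)*(⅗) = 21/10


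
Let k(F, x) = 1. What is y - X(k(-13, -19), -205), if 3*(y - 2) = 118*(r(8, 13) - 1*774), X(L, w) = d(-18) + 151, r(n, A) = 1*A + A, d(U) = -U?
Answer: -88765/3 ≈ -29588.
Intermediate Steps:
r(n, A) = 2*A (r(n, A) = A + A = 2*A)
X(L, w) = 169 (X(L, w) = -1*(-18) + 151 = 18 + 151 = 169)
y = -88258/3 (y = 2 + (118*(2*13 - 1*774))/3 = 2 + (118*(26 - 774))/3 = 2 + (118*(-748))/3 = 2 + (1/3)*(-88264) = 2 - 88264/3 = -88258/3 ≈ -29419.)
y - X(k(-13, -19), -205) = -88258/3 - 1*169 = -88258/3 - 169 = -88765/3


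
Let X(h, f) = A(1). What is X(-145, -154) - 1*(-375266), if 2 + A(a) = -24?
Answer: 375240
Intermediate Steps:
A(a) = -26 (A(a) = -2 - 24 = -26)
X(h, f) = -26
X(-145, -154) - 1*(-375266) = -26 - 1*(-375266) = -26 + 375266 = 375240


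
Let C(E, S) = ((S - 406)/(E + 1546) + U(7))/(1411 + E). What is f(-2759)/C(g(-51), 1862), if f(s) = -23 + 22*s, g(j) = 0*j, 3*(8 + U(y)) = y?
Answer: 198685730589/10957 ≈ 1.8133e+7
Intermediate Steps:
U(y) = -8 + y/3
g(j) = 0
C(E, S) = (-17/3 + (-406 + S)/(1546 + E))/(1411 + E) (C(E, S) = ((S - 406)/(E + 1546) + (-8 + (1/3)*7))/(1411 + E) = ((-406 + S)/(1546 + E) + (-8 + 7/3))/(1411 + E) = ((-406 + S)/(1546 + E) - 17/3)/(1411 + E) = (-17/3 + (-406 + S)/(1546 + E))/(1411 + E))
f(-2759)/C(g(-51), 1862) = (-23 + 22*(-2759))/(((-27500 - 17*0 + 3*1862)/(3*(2181406 + 0**2 + 2957*0)))) = (-23 - 60698)/(((-27500 + 0 + 5586)/(3*(2181406 + 0 + 0)))) = -60721/((1/3)*(-21914)/2181406) = -60721/((1/3)*(1/2181406)*(-21914)) = -60721/(-10957/3272109) = -60721*(-3272109/10957) = 198685730589/10957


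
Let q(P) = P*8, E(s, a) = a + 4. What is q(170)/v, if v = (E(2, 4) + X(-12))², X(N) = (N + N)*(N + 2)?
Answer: 85/3844 ≈ 0.022112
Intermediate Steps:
E(s, a) = 4 + a
X(N) = 2*N*(2 + N) (X(N) = (2*N)*(2 + N) = 2*N*(2 + N))
q(P) = 8*P
v = 61504 (v = ((4 + 4) + 2*(-12)*(2 - 12))² = (8 + 2*(-12)*(-10))² = (8 + 240)² = 248² = 61504)
q(170)/v = (8*170)/61504 = 1360*(1/61504) = 85/3844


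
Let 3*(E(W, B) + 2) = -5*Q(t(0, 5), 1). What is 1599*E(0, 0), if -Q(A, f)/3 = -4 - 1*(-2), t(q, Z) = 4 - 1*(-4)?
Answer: -19188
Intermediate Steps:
t(q, Z) = 8 (t(q, Z) = 4 + 4 = 8)
Q(A, f) = 6 (Q(A, f) = -3*(-4 - 1*(-2)) = -3*(-4 + 2) = -3*(-2) = 6)
E(W, B) = -12 (E(W, B) = -2 + (-5*6)/3 = -2 + (⅓)*(-30) = -2 - 10 = -12)
1599*E(0, 0) = 1599*(-12) = -19188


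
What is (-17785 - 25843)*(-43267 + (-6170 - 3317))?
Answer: 2301551512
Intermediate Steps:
(-17785 - 25843)*(-43267 + (-6170 - 3317)) = -43628*(-43267 - 9487) = -43628*(-52754) = 2301551512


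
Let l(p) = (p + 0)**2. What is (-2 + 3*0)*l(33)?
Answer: -2178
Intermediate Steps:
l(p) = p**2
(-2 + 3*0)*l(33) = (-2 + 3*0)*33**2 = (-2 + 0)*1089 = -2*1089 = -2178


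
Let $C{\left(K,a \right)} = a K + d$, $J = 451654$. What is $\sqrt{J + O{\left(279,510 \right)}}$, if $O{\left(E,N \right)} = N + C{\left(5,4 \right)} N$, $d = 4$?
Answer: $2 \sqrt{116101} \approx 681.47$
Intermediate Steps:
$C{\left(K,a \right)} = 4 + K a$ ($C{\left(K,a \right)} = a K + 4 = K a + 4 = 4 + K a$)
$O{\left(E,N \right)} = 25 N$ ($O{\left(E,N \right)} = N + \left(4 + 5 \cdot 4\right) N = N + \left(4 + 20\right) N = N + 24 N = 25 N$)
$\sqrt{J + O{\left(279,510 \right)}} = \sqrt{451654 + 25 \cdot 510} = \sqrt{451654 + 12750} = \sqrt{464404} = 2 \sqrt{116101}$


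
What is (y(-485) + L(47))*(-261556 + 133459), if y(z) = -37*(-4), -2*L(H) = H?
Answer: -31896153/2 ≈ -1.5948e+7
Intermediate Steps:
L(H) = -H/2
y(z) = 148
(y(-485) + L(47))*(-261556 + 133459) = (148 - ½*47)*(-261556 + 133459) = (148 - 47/2)*(-128097) = (249/2)*(-128097) = -31896153/2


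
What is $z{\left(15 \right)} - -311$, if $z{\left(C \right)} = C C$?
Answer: $536$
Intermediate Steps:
$z{\left(C \right)} = C^{2}$
$z{\left(15 \right)} - -311 = 15^{2} - -311 = 225 + 311 = 536$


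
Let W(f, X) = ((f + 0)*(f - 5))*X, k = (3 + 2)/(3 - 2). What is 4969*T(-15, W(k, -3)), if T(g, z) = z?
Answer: 0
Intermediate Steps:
k = 5 (k = 5/1 = 5*1 = 5)
W(f, X) = X*f*(-5 + f) (W(f, X) = (f*(-5 + f))*X = X*f*(-5 + f))
4969*T(-15, W(k, -3)) = 4969*(-3*5*(-5 + 5)) = 4969*(-3*5*0) = 4969*0 = 0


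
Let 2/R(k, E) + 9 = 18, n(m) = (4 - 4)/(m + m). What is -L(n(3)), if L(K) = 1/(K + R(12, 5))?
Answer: -9/2 ≈ -4.5000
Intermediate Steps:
n(m) = 0 (n(m) = 0/((2*m)) = 0*(1/(2*m)) = 0)
R(k, E) = 2/9 (R(k, E) = 2/(-9 + 18) = 2/9)
L(K) = 1/(2/9 + K) (L(K) = 1/(K + 2/9) = 1/(2/9 + K))
-L(n(3)) = -9/(2 + 9*0) = -9/(2 + 0) = -9/2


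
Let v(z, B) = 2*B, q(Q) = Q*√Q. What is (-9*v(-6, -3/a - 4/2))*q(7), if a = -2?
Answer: 63*√7 ≈ 166.68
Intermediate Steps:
q(Q) = Q^(3/2)
(-9*v(-6, -3/a - 4/2))*q(7) = (-18*(-3/(-2) - 4/2))*7^(3/2) = (-18*(-3*(-½) - 4*½))*(7*√7) = (-18*(3/2 - 2))*(7*√7) = (-18*(-1)/2)*(7*√7) = (-9*(-1))*(7*√7) = 9*(7*√7) = 63*√7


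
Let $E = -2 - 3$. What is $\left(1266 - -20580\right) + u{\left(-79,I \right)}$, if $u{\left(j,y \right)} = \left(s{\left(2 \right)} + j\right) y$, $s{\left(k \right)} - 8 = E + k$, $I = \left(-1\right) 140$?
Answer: $32206$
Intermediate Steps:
$E = -5$
$I = -140$
$s{\left(k \right)} = 3 + k$ ($s{\left(k \right)} = 8 + \left(-5 + k\right) = 3 + k$)
$u{\left(j,y \right)} = y \left(5 + j\right)$ ($u{\left(j,y \right)} = \left(\left(3 + 2\right) + j\right) y = \left(5 + j\right) y = y \left(5 + j\right)$)
$\left(1266 - -20580\right) + u{\left(-79,I \right)} = \left(1266 - -20580\right) - 140 \left(5 - 79\right) = \left(1266 + 20580\right) - -10360 = 21846 + 10360 = 32206$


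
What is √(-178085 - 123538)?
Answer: I*√301623 ≈ 549.2*I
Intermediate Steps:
√(-178085 - 123538) = √(-301623) = I*√301623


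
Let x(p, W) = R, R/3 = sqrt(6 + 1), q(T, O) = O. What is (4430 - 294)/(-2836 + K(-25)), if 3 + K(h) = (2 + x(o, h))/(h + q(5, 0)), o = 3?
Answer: -1223170300/839622411 + 51700*sqrt(7)/839622411 ≈ -1.4566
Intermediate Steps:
R = 3*sqrt(7) (R = 3*sqrt(6 + 1) = 3*sqrt(7) ≈ 7.9373)
x(p, W) = 3*sqrt(7)
K(h) = -3 + (2 + 3*sqrt(7))/h (K(h) = -3 + (2 + 3*sqrt(7))/(h + 0) = -3 + (2 + 3*sqrt(7))/h)
(4430 - 294)/(-2836 + K(-25)) = (4430 - 294)/(-2836 + (2 - 3*(-25) + 3*sqrt(7))/(-25)) = 4136/(-2836 - (2 + 75 + 3*sqrt(7))/25) = 4136/(-2836 - (77 + 3*sqrt(7))/25) = 4136/(-2836 + (-77/25 - 3*sqrt(7)/25)) = 4136/(-70977/25 - 3*sqrt(7)/25)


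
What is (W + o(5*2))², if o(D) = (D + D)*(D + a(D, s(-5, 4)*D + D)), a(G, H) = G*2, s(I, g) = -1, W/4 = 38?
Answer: 565504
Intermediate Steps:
W = 152 (W = 4*38 = 152)
a(G, H) = 2*G
o(D) = 6*D² (o(D) = (D + D)*(D + 2*D) = (2*D)*(3*D) = 6*D²)
(W + o(5*2))² = (152 + 6*(5*2)²)² = (152 + 6*10²)² = (152 + 6*100)² = (152 + 600)² = 752² = 565504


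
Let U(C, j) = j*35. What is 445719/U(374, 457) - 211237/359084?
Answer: 156671825581/5743548580 ≈ 27.278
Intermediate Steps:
U(C, j) = 35*j
445719/U(374, 457) - 211237/359084 = 445719/((35*457)) - 211237/359084 = 445719/15995 - 211237*1/359084 = 445719*(1/15995) - 211237/359084 = 445719/15995 - 211237/359084 = 156671825581/5743548580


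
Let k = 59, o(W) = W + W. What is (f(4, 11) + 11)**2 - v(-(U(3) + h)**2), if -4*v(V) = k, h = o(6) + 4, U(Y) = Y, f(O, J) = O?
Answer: 959/4 ≈ 239.75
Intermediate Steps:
o(W) = 2*W
h = 16 (h = 2*6 + 4 = 12 + 4 = 16)
v(V) = -59/4 (v(V) = -1/4*59 = -59/4)
(f(4, 11) + 11)**2 - v(-(U(3) + h)**2) = (4 + 11)**2 - 1*(-59/4) = 15**2 + 59/4 = 225 + 59/4 = 959/4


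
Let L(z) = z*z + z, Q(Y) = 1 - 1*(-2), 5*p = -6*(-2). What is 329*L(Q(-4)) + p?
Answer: 19752/5 ≈ 3950.4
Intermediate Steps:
p = 12/5 (p = (-6*(-2))/5 = (1/5)*12 = 12/5 ≈ 2.4000)
Q(Y) = 3 (Q(Y) = 1 + 2 = 3)
L(z) = z + z**2 (L(z) = z**2 + z = z + z**2)
329*L(Q(-4)) + p = 329*(3*(1 + 3)) + 12/5 = 329*(3*4) + 12/5 = 329*12 + 12/5 = 3948 + 12/5 = 19752/5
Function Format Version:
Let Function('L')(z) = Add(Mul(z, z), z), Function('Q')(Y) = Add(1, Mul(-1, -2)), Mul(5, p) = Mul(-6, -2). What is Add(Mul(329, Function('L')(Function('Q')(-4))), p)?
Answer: Rational(19752, 5) ≈ 3950.4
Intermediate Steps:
p = Rational(12, 5) (p = Mul(Rational(1, 5), Mul(-6, -2)) = Mul(Rational(1, 5), 12) = Rational(12, 5) ≈ 2.4000)
Function('Q')(Y) = 3 (Function('Q')(Y) = Add(1, 2) = 3)
Function('L')(z) = Add(z, Pow(z, 2)) (Function('L')(z) = Add(Pow(z, 2), z) = Add(z, Pow(z, 2)))
Add(Mul(329, Function('L')(Function('Q')(-4))), p) = Add(Mul(329, Mul(3, Add(1, 3))), Rational(12, 5)) = Add(Mul(329, Mul(3, 4)), Rational(12, 5)) = Add(Mul(329, 12), Rational(12, 5)) = Add(3948, Rational(12, 5)) = Rational(19752, 5)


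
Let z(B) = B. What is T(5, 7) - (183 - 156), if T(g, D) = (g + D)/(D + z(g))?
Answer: -26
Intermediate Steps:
T(g, D) = 1 (T(g, D) = (g + D)/(D + g) = (D + g)/(D + g) = 1)
T(5, 7) - (183 - 156) = 1 - (183 - 156) = 1 - 1*27 = 1 - 27 = -26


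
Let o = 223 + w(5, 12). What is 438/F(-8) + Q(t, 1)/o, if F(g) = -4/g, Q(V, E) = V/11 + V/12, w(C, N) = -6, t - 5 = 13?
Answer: 4182093/4774 ≈ 876.01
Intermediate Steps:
t = 18 (t = 5 + 13 = 18)
Q(V, E) = 23*V/132 (Q(V, E) = V*(1/11) + V*(1/12) = V/11 + V/12 = 23*V/132)
o = 217 (o = 223 - 6 = 217)
438/F(-8) + Q(t, 1)/o = 438/((-4/(-8))) + ((23/132)*18)/217 = 438/((-4*(-⅛))) + (69/22)*(1/217) = 438/(½) + 69/4774 = 438*2 + 69/4774 = 876 + 69/4774 = 4182093/4774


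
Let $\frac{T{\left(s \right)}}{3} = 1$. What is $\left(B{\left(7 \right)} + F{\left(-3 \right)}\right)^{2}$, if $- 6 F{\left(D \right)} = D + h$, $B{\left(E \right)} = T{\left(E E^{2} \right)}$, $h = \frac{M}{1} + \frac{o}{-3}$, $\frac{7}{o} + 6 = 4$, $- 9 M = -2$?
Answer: $\frac{124609}{11664} \approx 10.683$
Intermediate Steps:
$M = \frac{2}{9}$ ($M = \left(- \frac{1}{9}\right) \left(-2\right) = \frac{2}{9} \approx 0.22222$)
$T{\left(s \right)} = 3$ ($T{\left(s \right)} = 3 \cdot 1 = 3$)
$o = - \frac{7}{2}$ ($o = \frac{7}{-6 + 4} = \frac{7}{-2} = 7 \left(- \frac{1}{2}\right) = - \frac{7}{2} \approx -3.5$)
$h = \frac{25}{18}$ ($h = \frac{2}{9 \cdot 1} - \frac{7}{2 \left(-3\right)} = \frac{2}{9} \cdot 1 - - \frac{7}{6} = \frac{2}{9} + \frac{7}{6} = \frac{25}{18} \approx 1.3889$)
$B{\left(E \right)} = 3$
$F{\left(D \right)} = - \frac{25}{108} - \frac{D}{6}$ ($F{\left(D \right)} = - \frac{D + \frac{25}{18}}{6} = - \frac{\frac{25}{18} + D}{6} = - \frac{25}{108} - \frac{D}{6}$)
$\left(B{\left(7 \right)} + F{\left(-3 \right)}\right)^{2} = \left(3 - - \frac{29}{108}\right)^{2} = \left(3 + \left(- \frac{25}{108} + \frac{1}{2}\right)\right)^{2} = \left(3 + \frac{29}{108}\right)^{2} = \left(\frac{353}{108}\right)^{2} = \frac{124609}{11664}$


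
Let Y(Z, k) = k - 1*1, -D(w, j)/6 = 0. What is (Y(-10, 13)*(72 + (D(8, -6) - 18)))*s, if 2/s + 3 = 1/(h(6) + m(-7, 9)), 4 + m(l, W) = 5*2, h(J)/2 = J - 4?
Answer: -12960/29 ≈ -446.90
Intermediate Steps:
D(w, j) = 0 (D(w, j) = -6*0 = 0)
h(J) = -8 + 2*J (h(J) = 2*(J - 4) = 2*(-4 + J) = -8 + 2*J)
m(l, W) = 6 (m(l, W) = -4 + 5*2 = -4 + 10 = 6)
Y(Z, k) = -1 + k (Y(Z, k) = k - 1 = -1 + k)
s = -20/29 (s = 2/(-3 + 1/((-8 + 2*6) + 6)) = 2/(-3 + 1/((-8 + 12) + 6)) = 2/(-3 + 1/(4 + 6)) = 2/(-3 + 1/10) = 2/(-3 + ⅒) = 2/(-29/10) = 2*(-10/29) = -20/29 ≈ -0.68966)
(Y(-10, 13)*(72 + (D(8, -6) - 18)))*s = ((-1 + 13)*(72 + (0 - 18)))*(-20/29) = (12*(72 - 18))*(-20/29) = (12*54)*(-20/29) = 648*(-20/29) = -12960/29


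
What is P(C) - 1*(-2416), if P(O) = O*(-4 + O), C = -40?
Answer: 4176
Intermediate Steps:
P(C) - 1*(-2416) = -40*(-4 - 40) - 1*(-2416) = -40*(-44) + 2416 = 1760 + 2416 = 4176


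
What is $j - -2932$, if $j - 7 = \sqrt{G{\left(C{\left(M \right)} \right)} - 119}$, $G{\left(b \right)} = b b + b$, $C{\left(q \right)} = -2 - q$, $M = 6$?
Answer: $2939 + 3 i \sqrt{7} \approx 2939.0 + 7.9373 i$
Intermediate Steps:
$G{\left(b \right)} = b + b^{2}$ ($G{\left(b \right)} = b^{2} + b = b + b^{2}$)
$j = 7 + 3 i \sqrt{7}$ ($j = 7 + \sqrt{\left(-2 - 6\right) \left(1 - 8\right) - 119} = 7 + \sqrt{- 8 \left(1 - 8\right) - 119} = 7 + \sqrt{\left(-8\right) \left(-7\right) - 119} = 7 + \sqrt{56 - 119} = 7 + \sqrt{-63} = 7 + 3 i \sqrt{7} \approx 7.0 + 7.9373 i$)
$j - -2932 = \left(7 + 3 i \sqrt{7}\right) - -2932 = \left(7 + 3 i \sqrt{7}\right) + 2932 = 2939 + 3 i \sqrt{7}$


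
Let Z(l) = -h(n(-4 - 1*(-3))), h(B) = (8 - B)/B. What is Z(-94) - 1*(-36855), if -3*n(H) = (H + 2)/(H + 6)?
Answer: 36976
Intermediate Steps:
n(H) = -(2 + H)/(3*(6 + H)) (n(H) = -(H + 2)/(3*(H + 6)) = -(2 + H)/(3*(6 + H)))
h(B) = (8 - B)/B
Z(l) = 121 (Z(l) = -(8 - (-2 - (-4 - 1*(-3)))/(3*(6 + (-4 - 1*(-3)))))/((-2 - (-4 - 1*(-3)))/(3*(6 + (-4 - 1*(-3))))) = -(8 - (-2 - (-4 + 3))/(3*(6 + (-4 + 3))))/((-2 - (-4 + 3))/(3*(6 + (-4 + 3)))) = -(8 - (-2 - 1*(-1))/(3*(6 - 1)))/((-2 - 1*(-1))/(3*(6 - 1))) = -(8 - (-2 + 1)/(3*5))/((⅓)*(-2 + 1)/5) = -(8 - (-1)/(3*5))/((⅓)*(⅕)*(-1)) = -(8 - 1*(-1/15))/(-1/15) = -(-15)*(8 + 1/15) = -(-15)*121/15 = -1*(-121) = 121)
Z(-94) - 1*(-36855) = 121 - 1*(-36855) = 121 + 36855 = 36976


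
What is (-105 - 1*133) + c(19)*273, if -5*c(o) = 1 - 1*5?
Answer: -98/5 ≈ -19.600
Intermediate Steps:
c(o) = ⅘ (c(o) = -(1 - 1*5)/5 = -(1 - 5)/5 = -⅕*(-4) = ⅘)
(-105 - 1*133) + c(19)*273 = (-105 - 1*133) + (⅘)*273 = (-105 - 133) + 1092/5 = -238 + 1092/5 = -98/5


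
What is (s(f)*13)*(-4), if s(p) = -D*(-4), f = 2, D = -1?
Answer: 208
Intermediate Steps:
s(p) = -4 (s(p) = -1*(-1)*(-4) = 1*(-4) = -4)
(s(f)*13)*(-4) = -4*13*(-4) = -52*(-4) = 208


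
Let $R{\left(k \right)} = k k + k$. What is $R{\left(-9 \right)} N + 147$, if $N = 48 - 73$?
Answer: $-1653$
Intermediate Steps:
$N = -25$
$R{\left(k \right)} = k + k^{2}$ ($R{\left(k \right)} = k^{2} + k = k + k^{2}$)
$R{\left(-9 \right)} N + 147 = - 9 \left(1 - 9\right) \left(-25\right) + 147 = \left(-9\right) \left(-8\right) \left(-25\right) + 147 = 72 \left(-25\right) + 147 = -1800 + 147 = -1653$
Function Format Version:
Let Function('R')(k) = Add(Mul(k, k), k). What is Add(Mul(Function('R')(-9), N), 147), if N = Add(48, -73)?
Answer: -1653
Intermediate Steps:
N = -25
Function('R')(k) = Add(k, Pow(k, 2)) (Function('R')(k) = Add(Pow(k, 2), k) = Add(k, Pow(k, 2)))
Add(Mul(Function('R')(-9), N), 147) = Add(Mul(Mul(-9, Add(1, -9)), -25), 147) = Add(Mul(Mul(-9, -8), -25), 147) = Add(Mul(72, -25), 147) = Add(-1800, 147) = -1653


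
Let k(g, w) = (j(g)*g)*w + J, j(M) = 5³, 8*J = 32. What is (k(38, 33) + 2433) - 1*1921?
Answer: 157266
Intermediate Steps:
J = 4 (J = (⅛)*32 = 4)
j(M) = 125
k(g, w) = 4 + 125*g*w (k(g, w) = (125*g)*w + 4 = 125*g*w + 4 = 4 + 125*g*w)
(k(38, 33) + 2433) - 1*1921 = ((4 + 125*38*33) + 2433) - 1*1921 = ((4 + 156750) + 2433) - 1921 = (156754 + 2433) - 1921 = 159187 - 1921 = 157266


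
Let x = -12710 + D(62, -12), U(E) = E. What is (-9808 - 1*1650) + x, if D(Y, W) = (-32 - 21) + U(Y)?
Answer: -24159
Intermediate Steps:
D(Y, W) = -53 + Y (D(Y, W) = (-32 - 21) + Y = -53 + Y)
x = -12701 (x = -12710 + (-53 + 62) = -12710 + 9 = -12701)
(-9808 - 1*1650) + x = (-9808 - 1*1650) - 12701 = (-9808 - 1650) - 12701 = -11458 - 12701 = -24159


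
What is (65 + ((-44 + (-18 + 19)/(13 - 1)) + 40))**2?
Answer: 537289/144 ≈ 3731.2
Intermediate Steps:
(65 + ((-44 + (-18 + 19)/(13 - 1)) + 40))**2 = (65 + ((-44 + 1/12) + 40))**2 = (65 + (-527/12 + 40))**2 = (65 - 47/12)**2 = (733/12)**2 = 537289/144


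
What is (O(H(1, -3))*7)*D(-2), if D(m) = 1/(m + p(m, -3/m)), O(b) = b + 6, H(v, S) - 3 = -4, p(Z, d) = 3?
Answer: 35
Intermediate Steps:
H(v, S) = -1 (H(v, S) = 3 - 4 = -1)
O(b) = 6 + b
D(m) = 1/(3 + m) (D(m) = 1/(m + 3) = 1/(3 + m))
(O(H(1, -3))*7)*D(-2) = ((6 - 1)*7)/(3 - 2) = (5*7)/1 = 35*1 = 35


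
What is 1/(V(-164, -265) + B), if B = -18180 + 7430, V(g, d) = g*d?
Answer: 1/32710 ≈ 3.0572e-5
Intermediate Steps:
V(g, d) = d*g
B = -10750
1/(V(-164, -265) + B) = 1/(-265*(-164) - 10750) = 1/(43460 - 10750) = 1/32710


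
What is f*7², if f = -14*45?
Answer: -30870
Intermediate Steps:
f = -630
f*7² = -630*7² = -630*49 = -30870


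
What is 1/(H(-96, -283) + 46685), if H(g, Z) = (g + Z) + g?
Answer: 1/46210 ≈ 2.1640e-5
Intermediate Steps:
H(g, Z) = Z + 2*g (H(g, Z) = (Z + g) + g = Z + 2*g)
1/(H(-96, -283) + 46685) = 1/((-283 + 2*(-96)) + 46685) = 1/((-283 - 192) + 46685) = 1/(-475 + 46685) = 1/46210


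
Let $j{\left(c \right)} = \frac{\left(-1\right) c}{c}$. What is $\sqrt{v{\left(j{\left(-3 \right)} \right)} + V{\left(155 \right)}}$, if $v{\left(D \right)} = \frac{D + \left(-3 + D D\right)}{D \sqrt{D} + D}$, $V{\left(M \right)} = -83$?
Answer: $\frac{\sqrt{-326 - 6 i}}{2} \approx 0.083074 - 9.0281 i$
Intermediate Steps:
$j{\left(c \right)} = -1$
$v{\left(D \right)} = \frac{-3 + D + D^{2}}{D + D^{\frac{3}{2}}}$ ($v{\left(D \right)} = \frac{D + \left(-3 + D^{2}\right)}{D^{\frac{3}{2}} + D} = \frac{-3 + D + D^{2}}{D + D^{\frac{3}{2}}}$)
$\sqrt{v{\left(j{\left(-3 \right)} \right)} + V{\left(155 \right)}} = \sqrt{\frac{-3 - 1 + \left(-1\right)^{2}}{-1 + \left(-1\right)^{\frac{3}{2}}} - 83} = \sqrt{\frac{-3 - 1 + 1}{-1 - i} - 83} = \sqrt{\frac{-1 + i}{2} \left(-3\right) - 83} = \sqrt{- \frac{3 \left(-1 + i\right)}{2} - 83} = \sqrt{-83 - \frac{3 \left(-1 + i\right)}{2}}$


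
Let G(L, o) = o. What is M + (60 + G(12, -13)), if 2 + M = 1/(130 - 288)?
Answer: 7109/158 ≈ 44.994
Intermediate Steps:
M = -317/158 (M = -2 + 1/(130 - 288) = -2 + 1/(-158) = -2 - 1/158 = -317/158 ≈ -2.0063)
M + (60 + G(12, -13)) = -317/158 + (60 - 13) = -317/158 + 47 = 7109/158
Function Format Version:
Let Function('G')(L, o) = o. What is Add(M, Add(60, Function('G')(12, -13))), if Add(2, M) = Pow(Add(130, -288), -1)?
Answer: Rational(7109, 158) ≈ 44.994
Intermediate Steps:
M = Rational(-317, 158) (M = Add(-2, Pow(Add(130, -288), -1)) = Add(-2, Pow(-158, -1)) = Add(-2, Rational(-1, 158)) = Rational(-317, 158) ≈ -2.0063)
Add(M, Add(60, Function('G')(12, -13))) = Add(Rational(-317, 158), Add(60, -13)) = Add(Rational(-317, 158), 47) = Rational(7109, 158)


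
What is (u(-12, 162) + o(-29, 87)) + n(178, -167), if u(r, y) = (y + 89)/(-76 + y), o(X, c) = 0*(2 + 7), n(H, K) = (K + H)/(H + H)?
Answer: 45151/15308 ≈ 2.9495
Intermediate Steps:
n(H, K) = (H + K)/(2*H) (n(H, K) = (H + K)/((2*H)) = (H + K)*(1/(2*H)) = (H + K)/(2*H))
o(X, c) = 0 (o(X, c) = 0*9 = 0)
u(r, y) = (89 + y)/(-76 + y)
(u(-12, 162) + o(-29, 87)) + n(178, -167) = ((89 + 162)/(-76 + 162) + 0) + (½)*(178 - 167)/178 = (251/86 + 0) + (½)*(1/178)*11 = ((1/86)*251 + 0) + 11/356 = (251/86 + 0) + 11/356 = 251/86 + 11/356 = 45151/15308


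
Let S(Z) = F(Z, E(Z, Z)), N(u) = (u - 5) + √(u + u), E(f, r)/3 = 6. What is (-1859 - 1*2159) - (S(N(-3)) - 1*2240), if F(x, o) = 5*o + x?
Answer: -1860 - I*√6 ≈ -1860.0 - 2.4495*I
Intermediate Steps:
E(f, r) = 18 (E(f, r) = 3*6 = 18)
N(u) = -5 + u + √2*√u (N(u) = (-5 + u) + √(2*u) = (-5 + u) + √2*√u = -5 + u + √2*√u)
F(x, o) = x + 5*o
S(Z) = 90 + Z (S(Z) = Z + 5*18 = Z + 90 = 90 + Z)
(-1859 - 1*2159) - (S(N(-3)) - 1*2240) = (-1859 - 1*2159) - ((90 + (-5 - 3 + √2*√(-3))) - 1*2240) = (-1859 - 2159) - ((90 + (-5 - 3 + √2*(I*√3))) - 2240) = -4018 - ((90 + (-5 - 3 + I*√6)) - 2240) = -4018 - ((90 + (-8 + I*√6)) - 2240) = -4018 - ((82 + I*√6) - 2240) = -4018 - (-2158 + I*√6) = -4018 + (2158 - I*√6) = -1860 - I*√6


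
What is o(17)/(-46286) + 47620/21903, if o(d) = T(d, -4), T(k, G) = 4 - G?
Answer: 1101982048/506901129 ≈ 2.1740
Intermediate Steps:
o(d) = 8 (o(d) = 4 - 1*(-4) = 4 + 4 = 8)
o(17)/(-46286) + 47620/21903 = 8/(-46286) + 47620/21903 = 8*(-1/46286) + 47620*(1/21903) = -4/23143 + 47620/21903 = 1101982048/506901129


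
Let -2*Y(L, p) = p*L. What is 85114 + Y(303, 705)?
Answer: -43387/2 ≈ -21694.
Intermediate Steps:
Y(L, p) = -L*p/2 (Y(L, p) = -p*L/2 = -L*p/2)
85114 + Y(303, 705) = 85114 - 1/2*303*705 = 85114 - 213615/2 = -43387/2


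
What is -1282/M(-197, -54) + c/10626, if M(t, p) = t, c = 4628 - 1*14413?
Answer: 11694887/2093322 ≈ 5.5868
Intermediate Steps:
c = -9785 (c = 4628 - 14413 = -9785)
-1282/M(-197, -54) + c/10626 = -1282/(-197) - 9785/10626 = -1282*(-1/197) - 9785*1/10626 = 1282/197 - 9785/10626 = 11694887/2093322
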